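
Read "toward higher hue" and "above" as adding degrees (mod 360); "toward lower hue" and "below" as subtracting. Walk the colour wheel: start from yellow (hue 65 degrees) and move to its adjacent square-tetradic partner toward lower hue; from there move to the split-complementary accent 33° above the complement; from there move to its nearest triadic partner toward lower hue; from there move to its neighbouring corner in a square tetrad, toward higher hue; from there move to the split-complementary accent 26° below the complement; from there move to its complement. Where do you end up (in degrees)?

132°

square ↓ −90°: 65 − 90 = -25 → -25 + 360 = 335°
split-comp 33° ↑ +213°: 335 + 213 = 548 → 548 − 360 = 188°
triadic ↓ −120°: 188 − 120 = 68°
square ↑ +90°: 68 + 90 = 158°
split-comp 26° ↓ +154°: 158 + 154 = 312°
complement +180°: 312 + 180 = 492 → 492 − 360 = 132°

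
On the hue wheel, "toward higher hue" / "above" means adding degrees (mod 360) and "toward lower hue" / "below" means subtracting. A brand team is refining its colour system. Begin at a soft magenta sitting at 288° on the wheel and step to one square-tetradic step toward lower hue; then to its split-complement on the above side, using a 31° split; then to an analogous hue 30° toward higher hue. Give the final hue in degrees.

79°

−90° (square ↓): 288 − 90 = 198°
+211° (split-comp 31° ↑): 198 + 211 = 409 → 409 − 360 = 49°
+30° (analog 30° ↑): 49 + 30 = 79°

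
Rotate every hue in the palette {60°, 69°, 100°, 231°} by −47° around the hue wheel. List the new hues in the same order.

13°, 22°, 53°, 184°

60 − 47 = 13°
69 − 47 = 22°
100 − 47 = 53°
231 − 47 = 184°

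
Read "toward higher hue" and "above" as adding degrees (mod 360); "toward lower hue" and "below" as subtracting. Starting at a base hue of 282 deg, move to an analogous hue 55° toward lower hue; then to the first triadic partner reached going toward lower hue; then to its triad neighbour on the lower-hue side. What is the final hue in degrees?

analog 55° ↓ −55°: 282 − 55 = 227°
triadic ↓ −120°: 227 − 120 = 107°
triadic ↓ −120°: 107 − 120 = -13 → -13 + 360 = 347°

347°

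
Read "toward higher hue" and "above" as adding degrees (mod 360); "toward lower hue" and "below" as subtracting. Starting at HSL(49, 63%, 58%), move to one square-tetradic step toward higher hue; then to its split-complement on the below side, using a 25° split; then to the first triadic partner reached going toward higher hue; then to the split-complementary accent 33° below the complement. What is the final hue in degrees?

201°

square ↑ +90°: 49 + 90 = 139°
split-comp 25° ↓ +155°: 139 + 155 = 294°
triadic ↑ +120°: 294 + 120 = 414 → 414 − 360 = 54°
split-comp 33° ↓ +147°: 54 + 147 = 201°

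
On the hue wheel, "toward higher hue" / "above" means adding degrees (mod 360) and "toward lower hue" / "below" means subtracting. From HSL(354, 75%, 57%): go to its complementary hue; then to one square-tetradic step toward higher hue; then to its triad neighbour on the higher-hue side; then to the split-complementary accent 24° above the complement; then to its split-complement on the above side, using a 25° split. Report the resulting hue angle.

354 + 180 = 534 → 534 − 360 = 174°   (complement)
174 + 90 = 264°   (square ↑)
264 + 120 = 384 → 384 − 360 = 24°   (triadic ↑)
24 + 204 = 228°   (split-comp 24° ↑)
228 + 205 = 433 → 433 − 360 = 73°   (split-comp 25° ↑)

73°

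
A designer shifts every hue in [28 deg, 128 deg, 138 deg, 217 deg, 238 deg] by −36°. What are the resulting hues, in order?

352°, 92°, 102°, 181°, 202°

28 − 36 = -8 → -8 + 360 = 352°
128 − 36 = 92°
138 − 36 = 102°
217 − 36 = 181°
238 − 36 = 202°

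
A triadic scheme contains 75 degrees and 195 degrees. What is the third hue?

A triad spaces three hues 120° apart.
The full set is {75°, 195°, 315°}.

315°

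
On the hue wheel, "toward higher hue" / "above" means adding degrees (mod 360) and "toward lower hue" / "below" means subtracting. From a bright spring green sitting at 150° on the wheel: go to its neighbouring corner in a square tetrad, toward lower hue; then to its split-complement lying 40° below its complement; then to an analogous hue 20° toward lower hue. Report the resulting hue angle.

150 − 90 = 60°   (square ↓)
60 + 140 = 200°   (split-comp 40° ↓)
200 − 20 = 180°   (analog 20° ↓)

180°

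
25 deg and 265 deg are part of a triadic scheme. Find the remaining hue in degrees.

A triad places three hues 120° apart.
The full set through 25° is {25°, 145°, 265°}.
Given {25°, 265°}, the missing hue is 145°.

145°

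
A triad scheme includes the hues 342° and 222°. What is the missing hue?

A triad places three hues 120° apart.
The full set through 222° is {102°, 222°, 342°}.
Given {222°, 342°}, the missing hue is 102°.

102°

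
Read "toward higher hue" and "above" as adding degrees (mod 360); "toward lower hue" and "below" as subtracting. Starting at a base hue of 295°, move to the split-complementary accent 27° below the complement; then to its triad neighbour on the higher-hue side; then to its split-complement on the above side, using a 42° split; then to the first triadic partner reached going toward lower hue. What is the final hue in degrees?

+153° (split-comp 27° ↓): 295 + 153 = 448 → 448 − 360 = 88°
+120° (triadic ↑): 88 + 120 = 208°
+222° (split-comp 42° ↑): 208 + 222 = 430 → 430 − 360 = 70°
−120° (triadic ↓): 70 − 120 = -50 → -50 + 360 = 310°

310°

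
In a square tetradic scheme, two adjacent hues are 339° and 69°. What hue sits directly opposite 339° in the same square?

159°

A square tetradic scheme places four hues 90° apart; opposite corners are 180° apart.
339 + 180 = 519 → 519 − 360 = 159°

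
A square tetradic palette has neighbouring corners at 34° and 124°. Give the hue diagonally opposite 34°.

A square tetradic scheme places four hues 90° apart; opposite corners are 180° apart.
34 + 180 = 214°

214°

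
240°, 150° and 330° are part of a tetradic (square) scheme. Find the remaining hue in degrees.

A square tetradic scheme places four hues every 90°.
The full set through 150° is {60°, 150°, 240°, 330°}.
Given {150°, 240°, 330°}, the missing hue is 60°.

60°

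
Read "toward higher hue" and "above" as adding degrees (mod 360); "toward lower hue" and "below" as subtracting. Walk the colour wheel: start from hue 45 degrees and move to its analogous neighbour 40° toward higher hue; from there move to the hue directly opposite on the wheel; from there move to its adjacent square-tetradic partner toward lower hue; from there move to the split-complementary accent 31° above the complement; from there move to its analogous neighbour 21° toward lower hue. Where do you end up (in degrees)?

+40° (analog 40° ↑): 45 + 40 = 85°
+180° (complement): 85 + 180 = 265°
−90° (square ↓): 265 − 90 = 175°
+211° (split-comp 31° ↑): 175 + 211 = 386 → 386 − 360 = 26°
−21° (analog 21° ↓): 26 − 21 = 5°

5°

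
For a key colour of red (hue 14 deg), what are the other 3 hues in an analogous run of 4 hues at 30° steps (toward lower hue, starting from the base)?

344°, 314° and 284°

Analogous hues sit every 30° along the wheel.
14 − 30 = -16 → -16 + 360 = 344°
14 − 60 = -46 → -46 + 360 = 314°
14 − 90 = -76 → -76 + 360 = 284°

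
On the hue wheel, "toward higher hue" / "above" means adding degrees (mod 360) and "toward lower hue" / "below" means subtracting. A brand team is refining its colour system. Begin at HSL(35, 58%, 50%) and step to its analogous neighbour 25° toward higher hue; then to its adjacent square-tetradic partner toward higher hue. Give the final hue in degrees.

analog 25° ↑ +25°: 35 + 25 = 60°
square ↑ +90°: 60 + 90 = 150°

150°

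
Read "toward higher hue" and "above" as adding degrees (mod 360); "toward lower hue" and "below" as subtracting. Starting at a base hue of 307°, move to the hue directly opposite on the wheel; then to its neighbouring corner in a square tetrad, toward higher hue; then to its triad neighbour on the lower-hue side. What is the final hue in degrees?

307 + 180 = 487 → 487 − 360 = 127°   (complement)
127 + 90 = 217°   (square ↑)
217 − 120 = 97°   (triadic ↓)

97°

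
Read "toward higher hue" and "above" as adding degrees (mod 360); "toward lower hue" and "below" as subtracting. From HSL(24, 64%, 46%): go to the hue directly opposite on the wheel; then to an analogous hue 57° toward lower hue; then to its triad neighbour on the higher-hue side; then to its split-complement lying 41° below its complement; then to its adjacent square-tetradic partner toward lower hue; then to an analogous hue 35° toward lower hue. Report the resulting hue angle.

281°

+180° (complement): 24 + 180 = 204°
−57° (analog 57° ↓): 204 − 57 = 147°
+120° (triadic ↑): 147 + 120 = 267°
+139° (split-comp 41° ↓): 267 + 139 = 406 → 406 − 360 = 46°
−90° (square ↓): 46 − 90 = -44 → -44 + 360 = 316°
−35° (analog 35° ↓): 316 − 35 = 281°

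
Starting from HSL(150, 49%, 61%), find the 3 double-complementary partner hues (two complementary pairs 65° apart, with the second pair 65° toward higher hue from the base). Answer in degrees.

150 + 65 = 215°
150 + 180 = 330°
150 + 245 = 395 → 395 − 360 = 35°

215°, 330°, and 35°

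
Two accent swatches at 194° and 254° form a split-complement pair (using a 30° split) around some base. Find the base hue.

The accents sit 30° either side of the complement, so the complement is their short-arc midpoint on the wheel.
Short-arc midpoint of 194° and 254°: 224°.
Base is 180° from the complement: 224 − 180 = 44°

44°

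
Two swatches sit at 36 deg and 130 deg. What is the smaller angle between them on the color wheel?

94°

|36 − 130| = 94.
94 ≤ 180, so the shorter arc is 94°.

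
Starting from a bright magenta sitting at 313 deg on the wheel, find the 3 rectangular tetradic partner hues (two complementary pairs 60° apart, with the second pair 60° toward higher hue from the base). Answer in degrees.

13°, 133°, and 193°

A rectangular tetradic uses two complementary pairs 60° apart: offsets 0°, 60°, 180°, 240°.
313 + 60 = 373 → 373 − 360 = 13°
313 + 180 = 493 → 493 − 360 = 133°
313 + 240 = 553 → 553 − 360 = 193°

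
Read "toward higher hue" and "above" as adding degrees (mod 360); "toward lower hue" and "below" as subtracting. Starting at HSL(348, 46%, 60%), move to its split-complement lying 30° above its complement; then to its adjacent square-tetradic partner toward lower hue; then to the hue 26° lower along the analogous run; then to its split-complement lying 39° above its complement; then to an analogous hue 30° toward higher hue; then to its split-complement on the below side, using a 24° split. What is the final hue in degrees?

348 + 210 = 558 → 558 − 360 = 198°   (split-comp 30° ↑)
198 − 90 = 108°   (square ↓)
108 − 26 = 82°   (analog 26° ↓)
82 + 219 = 301°   (split-comp 39° ↑)
301 + 30 = 331°   (analog 30° ↑)
331 + 156 = 487 → 487 − 360 = 127°   (split-comp 24° ↓)

127°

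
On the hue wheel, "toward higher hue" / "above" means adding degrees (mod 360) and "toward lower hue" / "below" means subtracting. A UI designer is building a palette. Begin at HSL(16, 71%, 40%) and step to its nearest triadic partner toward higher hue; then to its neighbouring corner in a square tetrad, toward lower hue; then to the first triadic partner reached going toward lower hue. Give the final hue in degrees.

286°

triadic ↑ +120°: 16 + 120 = 136°
square ↓ −90°: 136 − 90 = 46°
triadic ↓ −120°: 46 − 120 = -74 → -74 + 360 = 286°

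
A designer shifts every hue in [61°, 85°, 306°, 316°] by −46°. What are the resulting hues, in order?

15°, 39°, 260°, 270°

61 − 46 = 15°
85 − 46 = 39°
306 − 46 = 260°
316 − 46 = 270°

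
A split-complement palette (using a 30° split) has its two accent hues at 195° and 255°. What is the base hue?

The accents sit 30° either side of the complement, so the complement is their short-arc midpoint on the wheel.
Short-arc midpoint of 195° and 255°: 225°.
Base is 180° from the complement: 225 − 180 = 45°

45°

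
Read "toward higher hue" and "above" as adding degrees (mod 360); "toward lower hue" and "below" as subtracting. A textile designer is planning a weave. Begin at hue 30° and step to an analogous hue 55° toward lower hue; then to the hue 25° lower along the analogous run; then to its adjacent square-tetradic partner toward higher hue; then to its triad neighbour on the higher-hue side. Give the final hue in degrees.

analog 55° ↓ −55°: 30 − 55 = -25 → -25 + 360 = 335°
analog 25° ↓ −25°: 335 − 25 = 310°
square ↑ +90°: 310 + 90 = 400 → 400 − 360 = 40°
triadic ↑ +120°: 40 + 120 = 160°

160°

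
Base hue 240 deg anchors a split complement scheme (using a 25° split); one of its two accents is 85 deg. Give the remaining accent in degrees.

Split-complementary hues sit 25° either side of the complement.
Complement of the base 240°: 240 + 180 = 420 → 420 − 360 = 60°
The given accent 85° is 25° one side of 60°; the other accent sits 25° the other side: 60 − 25 = 35°

35°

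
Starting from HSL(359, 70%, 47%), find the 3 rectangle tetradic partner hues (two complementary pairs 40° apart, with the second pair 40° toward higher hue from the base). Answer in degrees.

39°, 179°, 219°

359 + 40 = 399 → 399 − 360 = 39°
359 + 180 = 539 → 539 − 360 = 179°
359 + 220 = 579 → 579 − 360 = 219°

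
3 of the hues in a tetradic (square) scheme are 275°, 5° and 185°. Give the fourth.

95°

A square tetradic scheme places four hues every 90°.
The full set through 5° is {5°, 95°, 185°, 275°}.
Given {5°, 185°, 275°}, the missing hue is 95°.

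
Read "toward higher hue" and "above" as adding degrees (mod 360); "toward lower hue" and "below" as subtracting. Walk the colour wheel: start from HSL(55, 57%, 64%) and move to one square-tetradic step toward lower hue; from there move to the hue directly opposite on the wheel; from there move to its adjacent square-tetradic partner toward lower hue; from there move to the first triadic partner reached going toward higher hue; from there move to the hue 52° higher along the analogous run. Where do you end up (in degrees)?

227°

square ↓ −90°: 55 − 90 = -35 → -35 + 360 = 325°
complement +180°: 325 + 180 = 505 → 505 − 360 = 145°
square ↓ −90°: 145 − 90 = 55°
triadic ↑ +120°: 55 + 120 = 175°
analog 52° ↑ +52°: 175 + 52 = 227°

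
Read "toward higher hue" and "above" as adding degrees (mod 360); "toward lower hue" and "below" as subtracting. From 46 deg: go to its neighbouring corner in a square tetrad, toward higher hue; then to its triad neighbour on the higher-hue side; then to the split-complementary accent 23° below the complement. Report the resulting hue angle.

53°

+90° (square ↑): 46 + 90 = 136°
+120° (triadic ↑): 136 + 120 = 256°
+157° (split-comp 23° ↓): 256 + 157 = 413 → 413 − 360 = 53°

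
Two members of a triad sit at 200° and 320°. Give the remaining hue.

80°

A triad spaces three hues 120° apart.
The full set is {80°, 200°, 320°}.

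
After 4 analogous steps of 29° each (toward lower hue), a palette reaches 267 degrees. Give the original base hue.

4 steps of 29° (toward lower hue) give a net shift of −116°.
Start = end − shift: 267 + 116 = 383 → 383 − 360 = 23°

23°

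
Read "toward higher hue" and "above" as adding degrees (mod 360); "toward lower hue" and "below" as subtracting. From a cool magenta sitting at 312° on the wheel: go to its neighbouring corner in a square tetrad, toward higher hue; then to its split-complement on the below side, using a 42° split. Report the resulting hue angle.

180°

square ↑ +90°: 312 + 90 = 402 → 402 − 360 = 42°
split-comp 42° ↓ +138°: 42 + 138 = 180°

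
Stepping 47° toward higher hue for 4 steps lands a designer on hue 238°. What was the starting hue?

50°

4 steps of 47° (toward higher hue) give a net shift of +188°.
Start = end − shift: 238 − 188 = 50°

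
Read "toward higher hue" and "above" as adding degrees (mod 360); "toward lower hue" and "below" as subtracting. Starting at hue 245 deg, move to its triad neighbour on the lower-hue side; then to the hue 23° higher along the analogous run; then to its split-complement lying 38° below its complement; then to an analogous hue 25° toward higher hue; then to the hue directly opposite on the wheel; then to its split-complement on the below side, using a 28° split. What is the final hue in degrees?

287°

triadic ↓ −120°: 245 − 120 = 125°
analog 23° ↑ +23°: 125 + 23 = 148°
split-comp 38° ↓ +142°: 148 + 142 = 290°
analog 25° ↑ +25°: 290 + 25 = 315°
complement +180°: 315 + 180 = 495 → 495 − 360 = 135°
split-comp 28° ↓ +152°: 135 + 152 = 287°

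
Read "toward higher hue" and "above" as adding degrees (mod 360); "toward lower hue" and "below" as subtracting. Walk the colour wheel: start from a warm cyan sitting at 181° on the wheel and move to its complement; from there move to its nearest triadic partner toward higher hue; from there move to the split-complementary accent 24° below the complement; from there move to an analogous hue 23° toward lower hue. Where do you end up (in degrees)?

254°

181 + 180 = 361 → 361 − 360 = 1°   (complement)
1 + 120 = 121°   (triadic ↑)
121 + 156 = 277°   (split-comp 24° ↓)
277 − 23 = 254°   (analog 23° ↓)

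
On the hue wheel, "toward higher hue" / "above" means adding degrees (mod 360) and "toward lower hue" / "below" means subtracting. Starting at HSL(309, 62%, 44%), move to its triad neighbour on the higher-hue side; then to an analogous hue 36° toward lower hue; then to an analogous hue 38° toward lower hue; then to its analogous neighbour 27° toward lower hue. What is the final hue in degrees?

328°

triadic ↑ +120°: 309 + 120 = 429 → 429 − 360 = 69°
analog 36° ↓ −36°: 69 − 36 = 33°
analog 38° ↓ −38°: 33 − 38 = -5 → -5 + 360 = 355°
analog 27° ↓ −27°: 355 − 27 = 328°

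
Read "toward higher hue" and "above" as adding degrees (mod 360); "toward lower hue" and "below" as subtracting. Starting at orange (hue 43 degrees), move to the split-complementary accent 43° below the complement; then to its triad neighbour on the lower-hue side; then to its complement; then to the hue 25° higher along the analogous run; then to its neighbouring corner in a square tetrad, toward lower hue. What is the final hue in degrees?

175°

43 + 137 = 180°   (split-comp 43° ↓)
180 − 120 = 60°   (triadic ↓)
60 + 180 = 240°   (complement)
240 + 25 = 265°   (analog 25° ↑)
265 − 90 = 175°   (square ↓)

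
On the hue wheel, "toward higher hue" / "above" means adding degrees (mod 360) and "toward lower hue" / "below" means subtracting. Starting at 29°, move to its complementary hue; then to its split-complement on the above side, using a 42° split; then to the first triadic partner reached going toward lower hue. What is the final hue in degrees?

311°

+180° (complement): 29 + 180 = 209°
+222° (split-comp 42° ↑): 209 + 222 = 431 → 431 − 360 = 71°
−120° (triadic ↓): 71 − 120 = -49 → -49 + 360 = 311°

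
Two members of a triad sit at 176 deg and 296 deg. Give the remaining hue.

A triad spaces three hues 120° apart.
The full set is {56°, 176°, 296°}.

56°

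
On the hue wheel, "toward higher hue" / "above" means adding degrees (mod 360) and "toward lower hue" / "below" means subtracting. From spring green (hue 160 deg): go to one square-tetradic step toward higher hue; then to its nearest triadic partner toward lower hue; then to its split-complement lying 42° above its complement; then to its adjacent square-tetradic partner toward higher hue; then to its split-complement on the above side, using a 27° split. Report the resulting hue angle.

289°

160 + 90 = 250°   (square ↑)
250 − 120 = 130°   (triadic ↓)
130 + 222 = 352°   (split-comp 42° ↑)
352 + 90 = 442 → 442 − 360 = 82°   (square ↑)
82 + 207 = 289°   (split-comp 27° ↑)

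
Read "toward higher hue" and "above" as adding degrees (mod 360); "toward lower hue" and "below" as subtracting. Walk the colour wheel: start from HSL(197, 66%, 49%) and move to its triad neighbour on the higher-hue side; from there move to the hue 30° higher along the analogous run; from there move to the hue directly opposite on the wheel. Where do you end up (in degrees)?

triadic ↑ +120°: 197 + 120 = 317°
analog 30° ↑ +30°: 317 + 30 = 347°
complement +180°: 347 + 180 = 527 → 527 − 360 = 167°

167°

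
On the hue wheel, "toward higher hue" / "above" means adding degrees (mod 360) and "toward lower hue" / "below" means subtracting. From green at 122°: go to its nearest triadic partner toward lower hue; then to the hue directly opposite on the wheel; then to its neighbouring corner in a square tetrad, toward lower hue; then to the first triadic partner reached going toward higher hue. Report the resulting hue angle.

212°

−120° (triadic ↓): 122 − 120 = 2°
+180° (complement): 2 + 180 = 182°
−90° (square ↓): 182 − 90 = 92°
+120° (triadic ↑): 92 + 120 = 212°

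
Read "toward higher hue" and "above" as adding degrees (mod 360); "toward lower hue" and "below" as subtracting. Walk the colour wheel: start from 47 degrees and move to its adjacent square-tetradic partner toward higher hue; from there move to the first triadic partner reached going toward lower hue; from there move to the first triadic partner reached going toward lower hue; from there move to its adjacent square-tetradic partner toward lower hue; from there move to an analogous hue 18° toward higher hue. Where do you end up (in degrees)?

+90° (square ↑): 47 + 90 = 137°
−120° (triadic ↓): 137 − 120 = 17°
−120° (triadic ↓): 17 − 120 = -103 → -103 + 360 = 257°
−90° (square ↓): 257 − 90 = 167°
+18° (analog 18° ↑): 167 + 18 = 185°

185°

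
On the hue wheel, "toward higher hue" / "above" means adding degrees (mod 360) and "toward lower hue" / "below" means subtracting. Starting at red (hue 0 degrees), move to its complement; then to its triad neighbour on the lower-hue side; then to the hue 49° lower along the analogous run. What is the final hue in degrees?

0 + 180 = 180°   (complement)
180 − 120 = 60°   (triadic ↓)
60 − 49 = 11°   (analog 49° ↓)

11°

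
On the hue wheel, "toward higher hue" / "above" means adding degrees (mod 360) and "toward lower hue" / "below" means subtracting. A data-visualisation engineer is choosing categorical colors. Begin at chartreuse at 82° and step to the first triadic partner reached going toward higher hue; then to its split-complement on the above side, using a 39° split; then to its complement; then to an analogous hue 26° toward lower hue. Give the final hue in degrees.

215°

+120° (triadic ↑): 82 + 120 = 202°
+219° (split-comp 39° ↑): 202 + 219 = 421 → 421 − 360 = 61°
+180° (complement): 61 + 180 = 241°
−26° (analog 26° ↓): 241 − 26 = 215°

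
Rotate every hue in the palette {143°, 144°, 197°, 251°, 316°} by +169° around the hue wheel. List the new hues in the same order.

312°, 313°, 6°, 60°, 125°

143 + 169 = 312°
144 + 169 = 313°
197 + 169 = 366 → 366 − 360 = 6°
251 + 169 = 420 → 420 − 360 = 60°
316 + 169 = 485 → 485 − 360 = 125°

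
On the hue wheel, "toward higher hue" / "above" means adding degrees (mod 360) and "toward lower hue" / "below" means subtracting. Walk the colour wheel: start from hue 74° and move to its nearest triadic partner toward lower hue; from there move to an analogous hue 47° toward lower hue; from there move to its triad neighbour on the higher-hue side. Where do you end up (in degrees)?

triadic ↓ −120°: 74 − 120 = -46 → -46 + 360 = 314°
analog 47° ↓ −47°: 314 − 47 = 267°
triadic ↑ +120°: 267 + 120 = 387 → 387 − 360 = 27°

27°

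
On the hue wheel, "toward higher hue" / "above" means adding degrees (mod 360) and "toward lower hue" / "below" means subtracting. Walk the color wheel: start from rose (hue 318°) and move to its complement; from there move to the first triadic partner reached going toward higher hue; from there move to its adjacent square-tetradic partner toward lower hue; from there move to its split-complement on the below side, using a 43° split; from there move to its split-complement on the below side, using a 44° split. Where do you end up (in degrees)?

81°

complement +180°: 318 + 180 = 498 → 498 − 360 = 138°
triadic ↑ +120°: 138 + 120 = 258°
square ↓ −90°: 258 − 90 = 168°
split-comp 43° ↓ +137°: 168 + 137 = 305°
split-comp 44° ↓ +136°: 305 + 136 = 441 → 441 − 360 = 81°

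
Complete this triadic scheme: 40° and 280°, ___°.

A triad places three hues 120° apart.
The full set through 40° is {40°, 160°, 280°}.
Given {40°, 280°}, the missing hue is 160°.

160°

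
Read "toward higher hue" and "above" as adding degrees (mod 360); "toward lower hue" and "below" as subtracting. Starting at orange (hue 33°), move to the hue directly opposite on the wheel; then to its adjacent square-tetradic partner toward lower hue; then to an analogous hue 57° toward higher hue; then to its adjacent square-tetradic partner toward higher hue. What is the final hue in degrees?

complement +180°: 33 + 180 = 213°
square ↓ −90°: 213 − 90 = 123°
analog 57° ↑ +57°: 123 + 57 = 180°
square ↑ +90°: 180 + 90 = 270°

270°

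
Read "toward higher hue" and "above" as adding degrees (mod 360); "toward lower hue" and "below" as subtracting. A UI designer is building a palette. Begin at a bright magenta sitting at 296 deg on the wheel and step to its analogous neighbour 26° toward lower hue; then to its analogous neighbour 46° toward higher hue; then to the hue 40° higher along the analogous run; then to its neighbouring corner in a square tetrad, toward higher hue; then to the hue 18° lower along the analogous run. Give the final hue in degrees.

68°

−26° (analog 26° ↓): 296 − 26 = 270°
+46° (analog 46° ↑): 270 + 46 = 316°
+40° (analog 40° ↑): 316 + 40 = 356°
+90° (square ↑): 356 + 90 = 446 → 446 − 360 = 86°
−18° (analog 18° ↓): 86 − 18 = 68°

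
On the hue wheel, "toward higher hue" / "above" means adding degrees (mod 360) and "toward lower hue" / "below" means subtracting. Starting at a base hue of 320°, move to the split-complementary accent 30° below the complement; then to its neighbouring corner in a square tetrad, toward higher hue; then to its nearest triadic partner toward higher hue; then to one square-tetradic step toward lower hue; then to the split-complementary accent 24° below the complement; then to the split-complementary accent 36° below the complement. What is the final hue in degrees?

320 + 150 = 470 → 470 − 360 = 110°   (split-comp 30° ↓)
110 + 90 = 200°   (square ↑)
200 + 120 = 320°   (triadic ↑)
320 − 90 = 230°   (square ↓)
230 + 156 = 386 → 386 − 360 = 26°   (split-comp 24° ↓)
26 + 144 = 170°   (split-comp 36° ↓)

170°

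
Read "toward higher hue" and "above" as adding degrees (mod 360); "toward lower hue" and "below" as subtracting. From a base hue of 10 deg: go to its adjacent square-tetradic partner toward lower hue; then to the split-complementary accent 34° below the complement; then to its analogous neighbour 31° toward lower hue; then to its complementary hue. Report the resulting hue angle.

215°

square ↓ −90°: 10 − 90 = -80 → -80 + 360 = 280°
split-comp 34° ↓ +146°: 280 + 146 = 426 → 426 − 360 = 66°
analog 31° ↓ −31°: 66 − 31 = 35°
complement +180°: 35 + 180 = 215°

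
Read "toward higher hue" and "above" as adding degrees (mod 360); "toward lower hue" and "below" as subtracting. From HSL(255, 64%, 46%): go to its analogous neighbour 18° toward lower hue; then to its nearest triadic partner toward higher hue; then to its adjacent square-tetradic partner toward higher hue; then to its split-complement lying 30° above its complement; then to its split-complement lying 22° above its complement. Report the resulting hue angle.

255 − 18 = 237°   (analog 18° ↓)
237 + 120 = 357°   (triadic ↑)
357 + 90 = 447 → 447 − 360 = 87°   (square ↑)
87 + 210 = 297°   (split-comp 30° ↑)
297 + 202 = 499 → 499 − 360 = 139°   (split-comp 22° ↑)

139°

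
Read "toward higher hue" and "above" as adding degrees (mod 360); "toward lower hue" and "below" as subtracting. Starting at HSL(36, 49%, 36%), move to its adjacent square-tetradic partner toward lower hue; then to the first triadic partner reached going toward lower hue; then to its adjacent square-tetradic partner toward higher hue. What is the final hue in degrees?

276°

36 − 90 = -54 → -54 + 360 = 306°   (square ↓)
306 − 120 = 186°   (triadic ↓)
186 + 90 = 276°   (square ↑)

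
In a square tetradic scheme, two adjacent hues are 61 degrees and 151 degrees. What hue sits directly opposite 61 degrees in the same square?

A square tetradic scheme places four hues 90° apart; opposite corners are 180° apart.
61 + 180 = 241°

241°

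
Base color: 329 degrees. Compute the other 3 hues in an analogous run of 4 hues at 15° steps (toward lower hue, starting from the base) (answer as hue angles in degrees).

Analogous hues sit every 15° along the wheel.
329 − 15 = 314°
329 − 30 = 299°
329 − 45 = 284°

314°, 299°, 284°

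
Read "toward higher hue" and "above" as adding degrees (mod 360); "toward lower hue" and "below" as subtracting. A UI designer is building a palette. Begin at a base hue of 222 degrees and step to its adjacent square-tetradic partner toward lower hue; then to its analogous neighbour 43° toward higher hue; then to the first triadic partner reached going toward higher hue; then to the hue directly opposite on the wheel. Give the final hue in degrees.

115°

−90° (square ↓): 222 − 90 = 132°
+43° (analog 43° ↑): 132 + 43 = 175°
+120° (triadic ↑): 175 + 120 = 295°
+180° (complement): 295 + 180 = 475 → 475 − 360 = 115°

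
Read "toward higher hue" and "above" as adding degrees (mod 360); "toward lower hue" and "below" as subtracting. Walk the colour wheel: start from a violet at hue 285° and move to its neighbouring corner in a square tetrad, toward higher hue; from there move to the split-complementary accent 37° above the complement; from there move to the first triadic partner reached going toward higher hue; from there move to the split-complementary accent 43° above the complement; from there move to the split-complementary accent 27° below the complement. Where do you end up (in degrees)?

8°

285 + 90 = 375 → 375 − 360 = 15°   (square ↑)
15 + 217 = 232°   (split-comp 37° ↑)
232 + 120 = 352°   (triadic ↑)
352 + 223 = 575 → 575 − 360 = 215°   (split-comp 43° ↑)
215 + 153 = 368 → 368 − 360 = 8°   (split-comp 27° ↓)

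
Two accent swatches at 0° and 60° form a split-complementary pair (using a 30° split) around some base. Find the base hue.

210°

The accents sit 30° either side of the complement, so the complement is their short-arc midpoint on the wheel.
Short-arc midpoint of 0° and 60°: 30°.
Base is 180° from the complement: 30 − 180 = -150 → -150 + 360 = 210°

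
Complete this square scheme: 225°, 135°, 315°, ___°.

A square tetradic scheme places four hues every 90°.
The full set through 135° is {45°, 135°, 225°, 315°}.
Given {135°, 225°, 315°}, the missing hue is 45°.

45°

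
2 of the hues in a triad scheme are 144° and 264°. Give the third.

A triad places three hues 120° apart.
The full set through 144° is {24°, 144°, 264°}.
Given {144°, 264°}, the missing hue is 24°.

24°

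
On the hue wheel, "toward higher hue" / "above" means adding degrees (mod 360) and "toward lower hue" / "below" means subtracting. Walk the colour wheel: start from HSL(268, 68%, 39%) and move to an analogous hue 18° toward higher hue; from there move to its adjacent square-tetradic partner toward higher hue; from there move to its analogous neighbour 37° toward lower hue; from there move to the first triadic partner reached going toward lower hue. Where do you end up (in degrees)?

219°

268 + 18 = 286°   (analog 18° ↑)
286 + 90 = 376 → 376 − 360 = 16°   (square ↑)
16 − 37 = -21 → -21 + 360 = 339°   (analog 37° ↓)
339 − 120 = 219°   (triadic ↓)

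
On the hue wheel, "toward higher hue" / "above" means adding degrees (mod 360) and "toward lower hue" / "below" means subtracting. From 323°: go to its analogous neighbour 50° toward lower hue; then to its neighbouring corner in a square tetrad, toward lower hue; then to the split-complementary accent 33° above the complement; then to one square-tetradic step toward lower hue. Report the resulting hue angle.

analog 50° ↓ −50°: 323 − 50 = 273°
square ↓ −90°: 273 − 90 = 183°
split-comp 33° ↑ +213°: 183 + 213 = 396 → 396 − 360 = 36°
square ↓ −90°: 36 − 90 = -54 → -54 + 360 = 306°

306°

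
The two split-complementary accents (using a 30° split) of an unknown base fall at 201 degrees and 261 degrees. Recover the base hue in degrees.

The accents sit 30° either side of the complement, so the complement is their short-arc midpoint on the wheel.
Short-arc midpoint of 201° and 261°: 231°.
Base is 180° from the complement: 231 − 180 = 51°

51°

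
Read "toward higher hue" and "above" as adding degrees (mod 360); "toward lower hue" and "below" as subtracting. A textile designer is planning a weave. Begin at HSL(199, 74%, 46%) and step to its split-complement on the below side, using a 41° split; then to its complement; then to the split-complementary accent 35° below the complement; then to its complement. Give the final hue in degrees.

123°

199 + 139 = 338°   (split-comp 41° ↓)
338 + 180 = 518 → 518 − 360 = 158°   (complement)
158 + 145 = 303°   (split-comp 35° ↓)
303 + 180 = 483 → 483 − 360 = 123°   (complement)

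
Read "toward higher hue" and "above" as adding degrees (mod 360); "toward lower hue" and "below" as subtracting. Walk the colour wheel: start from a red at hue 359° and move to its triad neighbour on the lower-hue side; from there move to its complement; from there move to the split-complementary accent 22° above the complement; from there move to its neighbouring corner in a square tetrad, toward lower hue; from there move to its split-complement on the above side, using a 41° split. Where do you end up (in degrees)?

359 − 120 = 239°   (triadic ↓)
239 + 180 = 419 → 419 − 360 = 59°   (complement)
59 + 202 = 261°   (split-comp 22° ↑)
261 − 90 = 171°   (square ↓)
171 + 221 = 392 → 392 − 360 = 32°   (split-comp 41° ↑)

32°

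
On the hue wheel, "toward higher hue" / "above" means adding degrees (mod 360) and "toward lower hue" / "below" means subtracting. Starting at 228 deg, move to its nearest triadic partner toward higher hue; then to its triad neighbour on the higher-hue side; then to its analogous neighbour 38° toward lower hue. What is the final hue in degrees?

triadic ↑ +120°: 228 + 120 = 348°
triadic ↑ +120°: 348 + 120 = 468 → 468 − 360 = 108°
analog 38° ↓ −38°: 108 − 38 = 70°

70°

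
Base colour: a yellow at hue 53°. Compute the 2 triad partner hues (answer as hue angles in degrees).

173° and 293°

A triad places three hues 120° apart.
53 + 120 = 173°
53 + 240 = 293°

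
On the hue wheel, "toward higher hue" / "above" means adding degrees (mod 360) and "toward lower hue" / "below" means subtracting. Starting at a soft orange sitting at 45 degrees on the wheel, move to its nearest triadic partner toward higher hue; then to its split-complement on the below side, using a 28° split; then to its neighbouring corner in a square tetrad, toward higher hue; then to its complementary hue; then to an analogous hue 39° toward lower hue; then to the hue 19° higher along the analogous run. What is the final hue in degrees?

207°

+120° (triadic ↑): 45 + 120 = 165°
+152° (split-comp 28° ↓): 165 + 152 = 317°
+90° (square ↑): 317 + 90 = 407 → 407 − 360 = 47°
+180° (complement): 47 + 180 = 227°
−39° (analog 39° ↓): 227 − 39 = 188°
+19° (analog 19° ↑): 188 + 19 = 207°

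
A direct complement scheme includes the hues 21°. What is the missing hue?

201°

The complement sits 180° across the wheel.
The full set through 21° is {21°, 201°}.
Given {21°}, the missing hue is 201°.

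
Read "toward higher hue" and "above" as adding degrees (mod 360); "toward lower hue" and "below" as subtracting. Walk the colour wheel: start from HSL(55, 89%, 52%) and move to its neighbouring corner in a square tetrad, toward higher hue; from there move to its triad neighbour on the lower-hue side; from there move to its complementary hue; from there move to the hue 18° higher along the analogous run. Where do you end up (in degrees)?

223°

+90° (square ↑): 55 + 90 = 145°
−120° (triadic ↓): 145 − 120 = 25°
+180° (complement): 25 + 180 = 205°
+18° (analog 18° ↑): 205 + 18 = 223°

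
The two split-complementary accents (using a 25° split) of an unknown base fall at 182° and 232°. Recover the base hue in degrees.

The accents sit 25° either side of the complement, so the complement is their short-arc midpoint on the wheel.
Short-arc midpoint of 182° and 232°: 207°.
Base is 180° from the complement: 207 − 180 = 27°

27°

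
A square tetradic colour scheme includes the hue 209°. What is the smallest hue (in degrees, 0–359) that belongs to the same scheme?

A square tetradic scheme places four hues every 90°.
The full set through 209° is {29°, 119°, 209°, 299°}.

29°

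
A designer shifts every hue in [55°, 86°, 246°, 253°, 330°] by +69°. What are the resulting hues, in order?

55 + 69 = 124°
86 + 69 = 155°
246 + 69 = 315°
253 + 69 = 322°
330 + 69 = 399 → 399 − 360 = 39°

124°, 155°, 315°, 322°, 39°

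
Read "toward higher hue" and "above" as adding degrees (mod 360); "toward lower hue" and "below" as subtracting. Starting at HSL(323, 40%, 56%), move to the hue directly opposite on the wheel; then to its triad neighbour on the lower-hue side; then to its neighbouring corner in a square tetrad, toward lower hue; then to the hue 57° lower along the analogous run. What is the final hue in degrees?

323 + 180 = 503 → 503 − 360 = 143°   (complement)
143 − 120 = 23°   (triadic ↓)
23 − 90 = -67 → -67 + 360 = 293°   (square ↓)
293 − 57 = 236°   (analog 57° ↓)

236°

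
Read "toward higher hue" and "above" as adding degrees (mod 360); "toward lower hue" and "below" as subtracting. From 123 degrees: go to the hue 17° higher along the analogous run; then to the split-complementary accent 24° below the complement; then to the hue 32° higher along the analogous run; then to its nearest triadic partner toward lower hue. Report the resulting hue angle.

+17° (analog 17° ↑): 123 + 17 = 140°
+156° (split-comp 24° ↓): 140 + 156 = 296°
+32° (analog 32° ↑): 296 + 32 = 328°
−120° (triadic ↓): 328 − 120 = 208°

208°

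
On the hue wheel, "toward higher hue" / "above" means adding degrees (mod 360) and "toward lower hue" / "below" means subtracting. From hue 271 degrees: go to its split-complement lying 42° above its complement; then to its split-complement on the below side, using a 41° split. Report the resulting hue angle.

split-comp 42° ↑ +222°: 271 + 222 = 493 → 493 − 360 = 133°
split-comp 41° ↓ +139°: 133 + 139 = 272°

272°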